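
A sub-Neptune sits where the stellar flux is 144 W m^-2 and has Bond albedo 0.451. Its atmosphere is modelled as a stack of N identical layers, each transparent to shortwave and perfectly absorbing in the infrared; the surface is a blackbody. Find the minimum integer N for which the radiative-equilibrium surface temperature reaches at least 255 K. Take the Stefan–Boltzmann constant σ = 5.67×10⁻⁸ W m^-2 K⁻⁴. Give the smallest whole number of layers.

The effective emission temperature is T_e = [S(1−α)/(4σ)]^¼ = 136.6 K.
T_s = (N+1)^(1/4)·T_e ≥ 255 K requires N+1 ≥ (T_s/T_e)⁴ = (255/136.6)⁴ = 12.130.
So N ≥ 11.130; the smallest integer is N = 12.

12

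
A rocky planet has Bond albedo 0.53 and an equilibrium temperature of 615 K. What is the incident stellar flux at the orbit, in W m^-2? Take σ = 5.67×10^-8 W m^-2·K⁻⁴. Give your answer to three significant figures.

From S(1−α)/4 = σT⁴: S = 4σT⁴/(1−α).
The emitted flux is σT⁴ = 8111 W m^-2.
S = 4·8111/0.47 = 69030 W m^-2.

69000 W m^-2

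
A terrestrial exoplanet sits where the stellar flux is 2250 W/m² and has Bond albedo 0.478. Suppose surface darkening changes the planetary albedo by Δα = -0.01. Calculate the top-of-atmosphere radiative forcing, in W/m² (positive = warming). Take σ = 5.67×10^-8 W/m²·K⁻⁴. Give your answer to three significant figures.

5.62 W/m²

ΔF = −(S/4)Δα = −(2250/4)×(-0.01) = 5.625 W/m².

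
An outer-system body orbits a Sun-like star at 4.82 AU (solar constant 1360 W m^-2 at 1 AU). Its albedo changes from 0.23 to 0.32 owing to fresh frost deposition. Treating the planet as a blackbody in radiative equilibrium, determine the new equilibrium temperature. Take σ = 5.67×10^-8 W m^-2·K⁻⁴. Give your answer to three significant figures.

Irradiance scales as 1/d², so S = 1360 W m^-2 × (1/4.82)² = 58.54 W m^-2.
New equilibrium: T₂ = [(1−0.32)·58.54/(4σ)]^(1/4) = 115.1 K.

115 K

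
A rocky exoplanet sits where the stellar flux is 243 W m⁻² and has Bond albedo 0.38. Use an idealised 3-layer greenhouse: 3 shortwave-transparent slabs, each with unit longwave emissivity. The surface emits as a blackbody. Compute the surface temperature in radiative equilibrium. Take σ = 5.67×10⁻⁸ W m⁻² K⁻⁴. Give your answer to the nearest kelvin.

The effective emission temperature is T_e = [S(1−α)/(4σ)]^¼ = 160.5 K.
Layer-by-layer balance gives σT_s⁴ = (N+1)σT_e⁴, so T_s = 4^¼·160.5 = 227.0 K.

227 K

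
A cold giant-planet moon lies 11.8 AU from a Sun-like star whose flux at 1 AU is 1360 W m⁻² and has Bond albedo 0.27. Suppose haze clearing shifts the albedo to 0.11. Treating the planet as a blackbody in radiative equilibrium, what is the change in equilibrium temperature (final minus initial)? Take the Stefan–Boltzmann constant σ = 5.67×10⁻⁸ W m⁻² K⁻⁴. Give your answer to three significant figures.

3.80 K

By the inverse-square law, S = 1360/11.8² = 9.767 W m⁻².
Initial: T₁ = [S(1−0.27)/(4σ)]^(1/4) = 74.88 K.
Final:   T₂ = [S(1−0.11)/(4σ)]^(1/4) = 78.68 K.
ΔT = T₂ − T₁ = 3.803 K.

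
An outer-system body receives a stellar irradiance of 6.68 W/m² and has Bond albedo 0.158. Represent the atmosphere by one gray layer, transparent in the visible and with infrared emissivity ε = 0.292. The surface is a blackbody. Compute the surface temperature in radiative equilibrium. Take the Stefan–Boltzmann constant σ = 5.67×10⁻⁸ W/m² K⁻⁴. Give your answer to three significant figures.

Effective emission temperature (TOA balance): σT_e⁴ = S(1−α)/4 = 1.406 W/m² → T_e = 70.57 K.
The surface balance (absorbed SW + ε·downward IR = σT_s⁴) with T_a⁴ = T_s⁴/2 reduces to T_s = T_e·[2/(2−ε)]^¼ = 73.41 K.

73.4 kelvin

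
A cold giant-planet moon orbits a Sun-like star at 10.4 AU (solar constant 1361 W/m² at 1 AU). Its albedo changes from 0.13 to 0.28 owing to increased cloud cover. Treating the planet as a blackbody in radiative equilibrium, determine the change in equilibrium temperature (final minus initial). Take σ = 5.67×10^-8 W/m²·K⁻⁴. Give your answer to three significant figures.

-3.85 K

By the inverse-square law, S = 1361/10.4² = 12.58 W/m².
Initial: T₁ = [S(1−0.13)/(4σ)]^(1/4) = 83.35 K.
With α = 0.28, T₂ = 79.50 K.
ΔT = T₂ − T₁ = -3.852 K.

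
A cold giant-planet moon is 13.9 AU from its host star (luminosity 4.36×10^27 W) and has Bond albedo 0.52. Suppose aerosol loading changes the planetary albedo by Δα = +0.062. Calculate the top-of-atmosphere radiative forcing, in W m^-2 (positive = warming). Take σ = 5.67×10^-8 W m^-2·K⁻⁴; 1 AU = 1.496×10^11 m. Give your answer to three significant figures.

Orbital distance: d = 13.9 AU = 2.079×10^12 m.
Spreading L over a sphere of radius d: S = 4.36×10^27/(4π·2.08×10^12²) = 80.24 W m^-2.
ΔF = −(S/4)Δα = −(80.24/4)×(+0.062) = -1.244 W m^-2.

-1.24 W m^-2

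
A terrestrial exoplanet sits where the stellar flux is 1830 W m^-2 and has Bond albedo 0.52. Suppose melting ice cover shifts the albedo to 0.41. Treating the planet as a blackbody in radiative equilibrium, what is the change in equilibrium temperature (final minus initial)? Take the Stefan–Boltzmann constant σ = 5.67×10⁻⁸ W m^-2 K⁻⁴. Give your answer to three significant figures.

13.2 K

Initial: T₁ = [S(1−0.52)/(4σ)]^(1/4) = 249.5 K.
Final:   T₂ = [S(1−0.41)/(4σ)]^(1/4) = 262.7 K.
ΔT = T₂ − T₁ = 13.21 K.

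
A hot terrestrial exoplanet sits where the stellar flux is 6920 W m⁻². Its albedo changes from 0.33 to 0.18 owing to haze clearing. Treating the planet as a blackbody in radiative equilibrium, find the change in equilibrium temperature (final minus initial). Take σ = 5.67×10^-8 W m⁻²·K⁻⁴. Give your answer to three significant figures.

19.6 K

Initial: T₁ = [S(1−0.33)/(4σ)]^(1/4) = 378.1 K.
After:  T₂ = [6920·0.82/(4σ)]^(1/4) = 397.7 K.
Change: 397.7 − 378.1 = 19.59 K.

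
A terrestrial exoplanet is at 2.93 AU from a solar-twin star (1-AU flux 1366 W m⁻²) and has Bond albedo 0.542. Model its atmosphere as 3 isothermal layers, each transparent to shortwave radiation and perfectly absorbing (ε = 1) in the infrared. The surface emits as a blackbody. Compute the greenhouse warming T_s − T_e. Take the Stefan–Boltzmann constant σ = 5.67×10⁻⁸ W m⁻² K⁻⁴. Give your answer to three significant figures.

Flux at the orbit: S = 1366/(2.93)² = 159.1 W m⁻².
OLR = S(1−α)/4 = 18.22 W m⁻²; the top layer radiates at T_e = 133.9 K.
Surface: T_s = (4)^¼·T_e = 189.3 K.
So the greenhouse effect raises the surface by 189.3 − 133.9 = 55.46 K.

55.5 K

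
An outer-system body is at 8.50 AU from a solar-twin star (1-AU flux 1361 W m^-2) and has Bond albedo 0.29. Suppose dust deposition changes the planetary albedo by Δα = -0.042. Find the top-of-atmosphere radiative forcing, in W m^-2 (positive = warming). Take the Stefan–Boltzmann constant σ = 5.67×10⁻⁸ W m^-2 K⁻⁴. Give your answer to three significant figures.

By the inverse-square law, S = 1361/8.50² = 18.84 W m^-2.
TOA radiative forcing: ΔF = −S·Δα/4 = −18.84·(-0.042)/4 = 0.1978 W m^-2.

0.198 W m^-2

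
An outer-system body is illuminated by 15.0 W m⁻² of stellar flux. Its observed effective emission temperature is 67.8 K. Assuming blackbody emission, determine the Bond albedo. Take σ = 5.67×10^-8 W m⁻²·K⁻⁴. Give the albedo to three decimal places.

0.681

Energy balance: S(1−α)/4 = σT⁴, so 1−α = 4σT⁴/S.
4σT⁴ = 4·5.67×10⁻⁸·(67.8)⁴ = 4.792 W m⁻².
Hence α = 1 − 4.792/15.00 = 0.6805.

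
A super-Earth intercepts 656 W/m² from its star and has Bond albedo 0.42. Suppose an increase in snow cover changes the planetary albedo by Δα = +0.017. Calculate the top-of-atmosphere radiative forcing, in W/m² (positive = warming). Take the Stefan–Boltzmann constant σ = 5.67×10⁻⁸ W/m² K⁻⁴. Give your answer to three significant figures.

-2.79 W/m²

TOA radiative forcing: ΔF = −S·Δα/4 = −656.0·(+0.017)/4 = -2.788 W/m².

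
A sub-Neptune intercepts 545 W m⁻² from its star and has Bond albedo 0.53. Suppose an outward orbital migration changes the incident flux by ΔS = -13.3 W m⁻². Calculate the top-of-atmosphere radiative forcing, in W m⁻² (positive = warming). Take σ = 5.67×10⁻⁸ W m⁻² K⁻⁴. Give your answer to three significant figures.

-1.56 W m⁻²

Only a fraction (1−α) is absorbed and it's spread over 4πR², so ΔF = (1−α)ΔS/4 = -1.563 W m⁻².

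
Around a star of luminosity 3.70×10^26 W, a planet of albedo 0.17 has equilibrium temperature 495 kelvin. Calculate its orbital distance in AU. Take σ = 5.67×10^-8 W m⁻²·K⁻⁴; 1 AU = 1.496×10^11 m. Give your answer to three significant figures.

The flux needed for this T is 4σT⁴/(1−0.17) = 16410 W m⁻².
S = L/(4πd²) → d = √(L/4πS) = √(3.70×10^26/(4π·16410)) = 4.236×10^10 m = 0.2832 AU.

0.283 AU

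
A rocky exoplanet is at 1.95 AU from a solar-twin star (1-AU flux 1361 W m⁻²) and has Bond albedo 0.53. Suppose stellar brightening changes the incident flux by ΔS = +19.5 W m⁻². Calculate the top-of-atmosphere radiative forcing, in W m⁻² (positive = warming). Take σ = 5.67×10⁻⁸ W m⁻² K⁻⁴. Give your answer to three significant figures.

Irradiance scales as 1/d², so S = 1361 W m⁻² × (1/1.95)² = 357.9 W m⁻².
ΔF = Δ[S(1−α)]/4 = (1−0.53)·+19.5/4 = 2.291 W m⁻².

2.29 W m⁻²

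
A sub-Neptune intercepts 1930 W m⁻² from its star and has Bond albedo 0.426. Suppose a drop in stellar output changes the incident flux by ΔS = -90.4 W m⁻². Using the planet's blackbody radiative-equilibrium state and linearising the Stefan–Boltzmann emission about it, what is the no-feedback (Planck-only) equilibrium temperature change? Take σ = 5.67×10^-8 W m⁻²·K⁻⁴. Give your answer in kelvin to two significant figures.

The baseline emission temperature is T_e = 264.4 K.
TOA radiative forcing: ΔF = (1−α)ΔS/4 = 0.574·(-90.4)/4 = -12.97 W m⁻².
Planck response: λ_P = 4σT_e³ = 4·5.67×10⁻⁸·(264.4)³ = 4.190 W m⁻²/K.
ΔT₀ = ΔF/λ_P = -12.97/4.190 = -3.10 K.

-3.1 K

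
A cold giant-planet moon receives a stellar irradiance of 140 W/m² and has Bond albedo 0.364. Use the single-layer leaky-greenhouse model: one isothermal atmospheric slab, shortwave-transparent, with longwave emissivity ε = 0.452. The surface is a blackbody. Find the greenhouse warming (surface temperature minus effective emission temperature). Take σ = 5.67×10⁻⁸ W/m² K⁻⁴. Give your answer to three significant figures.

At the top of the atmosphere, σT_e⁴ = S(1−α)/4 = 22.26 W/m², giving T_e = 140.8 K.
For a single slab of emissivity ε, T_s⁴ = 2T_e⁴/(2−ε); thus T_s = 140.8·(1.292)^(1/4) = 150.1 K.
Greenhouse warming: T_s − T_e = 9.310 K.

9.31 K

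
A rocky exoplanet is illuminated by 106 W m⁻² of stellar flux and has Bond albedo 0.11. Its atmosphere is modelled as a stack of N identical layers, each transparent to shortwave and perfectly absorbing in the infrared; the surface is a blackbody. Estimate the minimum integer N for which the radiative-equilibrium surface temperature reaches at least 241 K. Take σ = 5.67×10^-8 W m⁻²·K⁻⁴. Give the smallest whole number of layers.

8

OLR = S(1−α)/4 = 23.59 W m⁻²; the top layer radiates at T_e = 142.8 K.
Since T_s⁴ = (N+1)T_e⁴, we need N ≥ (T_s/T_e)⁴ − 1 = 7.110.
The minimum whole number is N = 8.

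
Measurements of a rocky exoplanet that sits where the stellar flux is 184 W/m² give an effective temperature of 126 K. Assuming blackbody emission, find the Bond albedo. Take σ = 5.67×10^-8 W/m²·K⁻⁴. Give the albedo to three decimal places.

0.689

Rearranging the radiative balance, α = 1 − 4σT⁴/S.
σT⁴ = 14.29 W/m², so 4σT⁴ = 57.16 W/m².
1−α = 57.16/184.0 = 0.3107, so α = 0.6893.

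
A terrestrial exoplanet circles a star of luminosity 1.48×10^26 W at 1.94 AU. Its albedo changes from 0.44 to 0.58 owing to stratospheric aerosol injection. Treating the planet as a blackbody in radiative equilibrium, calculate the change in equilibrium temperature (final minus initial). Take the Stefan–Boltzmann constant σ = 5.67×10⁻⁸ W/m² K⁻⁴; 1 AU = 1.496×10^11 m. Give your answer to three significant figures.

-9.46 kelvin

Orbital distance: d = 1.94 AU = 2.902×10^11 m.
Spreading L over a sphere of radius d: S = 1.48×10^26/(4π·2.90×10^11²) = 139.8 W/m².
With α = 0.44, T₁ = 136.3 K.
With α = 0.58, T₂ = 126.9 K.
Change: 126.9 − 136.3 = -9.459 K.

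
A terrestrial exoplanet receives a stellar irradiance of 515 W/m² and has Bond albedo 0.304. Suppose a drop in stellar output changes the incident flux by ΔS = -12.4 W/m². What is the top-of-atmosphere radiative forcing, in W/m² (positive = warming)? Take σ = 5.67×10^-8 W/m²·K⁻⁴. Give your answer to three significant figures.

TOA radiative forcing: ΔF = (1−α)ΔS/4 = 0.696·(-12.4)/4 = -2.158 W/m².

-2.16 W/m²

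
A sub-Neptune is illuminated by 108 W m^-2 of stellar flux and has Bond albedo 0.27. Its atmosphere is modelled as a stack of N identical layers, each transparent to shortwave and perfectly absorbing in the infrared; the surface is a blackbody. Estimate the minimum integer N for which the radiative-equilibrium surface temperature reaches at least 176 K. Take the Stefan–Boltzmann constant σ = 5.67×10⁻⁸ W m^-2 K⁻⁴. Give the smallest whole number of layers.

Top-of-atmosphere balance: σT_e⁴ = S(1−α)/4 = 19.71 W m^-2 → T_e = 136.5 K.
Since T_s⁴ = (N+1)T_e⁴, we need N ≥ (T_s/T_e)⁴ − 1 = 1.760.
The minimum whole number is N = 2.

2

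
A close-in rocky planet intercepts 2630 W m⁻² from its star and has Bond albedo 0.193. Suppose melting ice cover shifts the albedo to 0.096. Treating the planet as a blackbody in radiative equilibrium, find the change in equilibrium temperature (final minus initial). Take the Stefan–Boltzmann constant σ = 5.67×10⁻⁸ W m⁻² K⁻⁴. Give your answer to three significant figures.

Before: T₁ = [2630·0.807/(4σ)]^(1/4) = 311.0 K.
With α = 0.096, T₂ = 320.0 K.
ΔT = T₂ − T₁ = 8.952 K.

8.95 K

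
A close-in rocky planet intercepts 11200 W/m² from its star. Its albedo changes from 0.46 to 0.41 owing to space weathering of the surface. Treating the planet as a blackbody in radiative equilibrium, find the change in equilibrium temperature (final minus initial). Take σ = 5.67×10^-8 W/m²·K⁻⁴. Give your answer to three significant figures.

Initial: T₁ = [S(1−0.46)/(4σ)]^(1/4) = 404.1 K.
After:  T₂ = [11200·0.59/(4σ)]^(1/4) = 413.1 K.
ΔT = T₂ − T₁ = 9.046 K.

9.05 K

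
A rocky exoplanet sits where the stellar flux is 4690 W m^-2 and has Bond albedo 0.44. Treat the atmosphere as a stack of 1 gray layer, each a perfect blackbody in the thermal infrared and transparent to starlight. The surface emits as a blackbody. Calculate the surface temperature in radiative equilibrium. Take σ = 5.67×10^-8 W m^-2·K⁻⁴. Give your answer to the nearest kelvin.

390 K

The effective emission temperature is T_e = [S(1−α)/(4σ)]^¼ = 328.0 K.
For an N-layer opaque stack, T_s⁴ = (N+1)T_e⁴, hence T_s = (2)^(1/4)×328.0 K = 390.1 K.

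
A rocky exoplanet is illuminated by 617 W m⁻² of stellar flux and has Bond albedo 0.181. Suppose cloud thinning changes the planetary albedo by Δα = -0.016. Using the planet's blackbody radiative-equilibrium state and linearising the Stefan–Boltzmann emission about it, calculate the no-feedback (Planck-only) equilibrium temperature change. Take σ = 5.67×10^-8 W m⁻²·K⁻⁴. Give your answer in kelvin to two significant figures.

The baseline emission temperature is T_e = 217.3 K.
The change in absorbed flux is Δ[S(1−α)/4] = −SΔα/4 = 2.468 W m⁻².
Planck response: λ_P = 4σT_e³ = 4·5.67×10⁻⁸·(217.3)³ = 2.326 W m⁻²/K.
Hence the no-feedback warming is ΔF/(4σT_e³) = 1.06 K.

1.1 kelvin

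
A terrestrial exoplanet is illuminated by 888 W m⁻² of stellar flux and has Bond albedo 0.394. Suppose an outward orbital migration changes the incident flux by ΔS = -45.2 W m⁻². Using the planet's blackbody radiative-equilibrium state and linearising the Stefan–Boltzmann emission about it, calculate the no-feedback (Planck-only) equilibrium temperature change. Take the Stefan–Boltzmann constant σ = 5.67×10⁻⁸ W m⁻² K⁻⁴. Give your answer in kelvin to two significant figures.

Reference equilibrium: T_e = [S(1−α)/(4σ)]^(1/4) = 220.7 K.
Only a fraction (1−α) is absorbed and it's spread over 4πR², so ΔF = (1−α)ΔS/4 = -6.848 W m⁻².
Planck response: λ_P = 4σT_e³ = 4·5.67×10⁻⁸·(220.7)³ = 2.438 W m⁻²/K.
ΔT₀ = ΔF/λ_P = -6.848/2.438 = -2.81 K.

-2.8 K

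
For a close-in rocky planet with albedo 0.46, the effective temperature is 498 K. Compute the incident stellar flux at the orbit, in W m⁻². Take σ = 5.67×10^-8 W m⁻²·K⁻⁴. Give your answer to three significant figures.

25800 W m⁻²

From S(1−α)/4 = σT⁴: S = 4σT⁴/(1−α).
The emitted flux is σT⁴ = 3487 W m⁻².
So S = 4×3487/(1−0.46) = 25830 W m⁻².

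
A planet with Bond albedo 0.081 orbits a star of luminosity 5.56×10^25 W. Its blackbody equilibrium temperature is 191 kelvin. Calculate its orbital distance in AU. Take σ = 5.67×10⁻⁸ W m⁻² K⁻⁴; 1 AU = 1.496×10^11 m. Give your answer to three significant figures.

Required flux: S = 4σT⁴/(1−α) = 328.4 W m⁻².
S = L/(4πd²) → d = √(L/4πS) = √(5.56×10^25/(4π·328.4)) = 1.161×10^11 m = 0.7758 AU.

0.776 AU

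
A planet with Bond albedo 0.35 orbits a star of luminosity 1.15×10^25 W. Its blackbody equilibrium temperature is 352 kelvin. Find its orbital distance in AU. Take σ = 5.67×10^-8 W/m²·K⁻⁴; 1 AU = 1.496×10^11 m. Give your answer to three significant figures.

The flux needed for this T is 4σT⁴/(1−0.35) = 5357 W/m².
S = L/(4πd²) → d = √(L/4πS) = √(1.15×10^25/(4π·5357)) = 1.307×10^10 m = 0.08737 AU.

0.0874 AU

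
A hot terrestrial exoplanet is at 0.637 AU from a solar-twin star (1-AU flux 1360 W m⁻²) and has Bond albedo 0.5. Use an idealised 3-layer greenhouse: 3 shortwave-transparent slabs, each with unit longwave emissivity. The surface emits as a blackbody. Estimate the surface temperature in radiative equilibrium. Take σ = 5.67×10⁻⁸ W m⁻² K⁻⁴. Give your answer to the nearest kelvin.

415 kelvin

By the inverse-square law, S = 1360/0.637² = 3352 W m⁻².
The effective emission temperature is T_e = [S(1−α)/(4σ)]^¼ = 293.2 K.
For an N-layer opaque stack, T_s⁴ = (N+1)T_e⁴, hence T_s = (4)^(1/4)×293.2 K = 414.6 K.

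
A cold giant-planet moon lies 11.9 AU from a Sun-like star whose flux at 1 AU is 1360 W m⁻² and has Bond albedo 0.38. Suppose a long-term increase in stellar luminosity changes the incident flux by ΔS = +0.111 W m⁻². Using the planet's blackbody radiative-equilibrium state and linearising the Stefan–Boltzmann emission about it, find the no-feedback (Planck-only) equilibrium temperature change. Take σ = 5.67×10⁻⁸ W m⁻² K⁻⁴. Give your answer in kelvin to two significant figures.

By the inverse-square law, S = 1360/11.9² = 9.604 W m⁻².
The baseline emission temperature is T_e = 71.58 K.
TOA radiative forcing: ΔF = (1−α)ΔS/4 = 0.62·(+0.111)/4 = 0.01721 W m⁻².
The Planck feedback parameter is 4σT_e³ = 0.08318 W m⁻²/K.
Hence the no-feedback warming is ΔF/(4σT_e³) = 0.207 K.

0.21 K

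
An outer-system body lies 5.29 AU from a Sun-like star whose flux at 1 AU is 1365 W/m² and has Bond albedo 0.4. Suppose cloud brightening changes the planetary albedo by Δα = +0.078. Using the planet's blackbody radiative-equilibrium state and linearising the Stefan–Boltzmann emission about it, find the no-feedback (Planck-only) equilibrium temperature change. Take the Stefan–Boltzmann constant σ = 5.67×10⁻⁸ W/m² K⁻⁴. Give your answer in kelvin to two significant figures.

Flux at the orbit: S = 1365/(5.29)² = 48.78 W/m².
Reference equilibrium: T_e = [S(1−α)/(4σ)]^(1/4) = 106.6 K.
The change in absorbed flux is Δ[S(1−α)/4] = −SΔα/4 = -0.9512 W/m².
Linearising σT⁴ gives d(σT⁴)/dT = 4σT_e³ = 0.2746 W/m² per K.
ΔT₀ = ΔF/λ_P = -0.9512/0.2746 = -3.46 K.

-3.5 K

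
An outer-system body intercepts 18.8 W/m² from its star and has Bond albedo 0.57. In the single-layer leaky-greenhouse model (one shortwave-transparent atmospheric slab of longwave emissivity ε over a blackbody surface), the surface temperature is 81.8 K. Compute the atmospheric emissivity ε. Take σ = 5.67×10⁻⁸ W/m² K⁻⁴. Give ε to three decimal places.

0.408

First, T_e = [18.80·(1−0.57)/(4σ)]^(1/4) = 77.27 K.
Since (2−ε)/2 = (T_e/T_s)⁴ = 0.7961, ε = 0.4078.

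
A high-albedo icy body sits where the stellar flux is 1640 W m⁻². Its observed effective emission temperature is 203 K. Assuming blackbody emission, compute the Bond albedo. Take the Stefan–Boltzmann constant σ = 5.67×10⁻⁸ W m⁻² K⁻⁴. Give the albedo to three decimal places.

Rearranging the radiative balance, α = 1 − 4σT⁴/S.
σT⁴ = 96.29 W m⁻², so 4σT⁴ = 385.1 W m⁻².
Hence α = 1 − 385.1/1640 = 0.7652.

0.765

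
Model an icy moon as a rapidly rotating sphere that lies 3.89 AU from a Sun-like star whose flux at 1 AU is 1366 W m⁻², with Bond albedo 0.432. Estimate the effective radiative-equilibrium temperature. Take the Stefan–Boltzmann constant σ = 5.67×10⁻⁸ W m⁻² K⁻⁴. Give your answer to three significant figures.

123 K

By the inverse-square law, S = 1366/3.89² = 90.27 W m⁻².
The planet absorbs (1−α)S over its disc πR² and re-emits over 4πR², so the mean absorbed flux is (1−0.432)·90.27/4 = 12.82 W m⁻².
Set σT⁴ = 12.82 → T = (12.82/σ)^(1/4) = 122.6 K.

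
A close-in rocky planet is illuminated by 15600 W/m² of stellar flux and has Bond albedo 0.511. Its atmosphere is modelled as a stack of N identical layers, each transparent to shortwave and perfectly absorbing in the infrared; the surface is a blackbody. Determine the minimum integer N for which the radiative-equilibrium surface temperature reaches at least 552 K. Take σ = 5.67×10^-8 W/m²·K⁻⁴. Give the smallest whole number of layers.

2

The effective emission temperature is T_e = [S(1−α)/(4σ)]^¼ = 428.3 K.
Need (N+1)T_e⁴ ≥ T_s⁴, i.e. N+1 ≥ (552/428.3)⁴ = 2.760.
The minimum whole number is N = 2.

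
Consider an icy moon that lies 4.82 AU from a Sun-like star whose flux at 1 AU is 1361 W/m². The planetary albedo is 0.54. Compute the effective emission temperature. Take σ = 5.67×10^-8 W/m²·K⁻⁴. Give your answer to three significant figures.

104 K

By the inverse-square law, S = 1361/4.82² = 58.58 W/m².
Absorbed flux (global mean): S(1−α)/4 = 58.58·0.46/4 = 6.737 W/m².
Set σT⁴ = 6.737 → T = (6.737/σ)^(1/4) = 104.4 K.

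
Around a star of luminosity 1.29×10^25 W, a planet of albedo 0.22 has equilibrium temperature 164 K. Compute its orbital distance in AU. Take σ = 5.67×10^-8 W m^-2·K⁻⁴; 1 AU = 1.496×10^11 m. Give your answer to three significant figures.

0.467 AU

Required flux: S = 4σT⁴/(1−α) = 210.3 W m^-2.
S = L/(4πd²) → d = √(L/4πS) = √(1.29×10^25/(4π·210.3)) = 6.986×10^10 m = 0.4670 AU.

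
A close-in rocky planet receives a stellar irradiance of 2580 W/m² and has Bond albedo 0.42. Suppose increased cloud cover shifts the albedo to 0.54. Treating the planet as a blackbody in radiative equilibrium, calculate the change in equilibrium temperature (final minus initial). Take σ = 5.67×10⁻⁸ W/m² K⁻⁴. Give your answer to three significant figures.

-16.0 K

Initial: T₁ = [S(1−0.42)/(4σ)]^(1/4) = 285.0 K.
With α = 0.54, T₂ = 269.0 K.
Change: 269.0 − 285.0 = -16.05 K.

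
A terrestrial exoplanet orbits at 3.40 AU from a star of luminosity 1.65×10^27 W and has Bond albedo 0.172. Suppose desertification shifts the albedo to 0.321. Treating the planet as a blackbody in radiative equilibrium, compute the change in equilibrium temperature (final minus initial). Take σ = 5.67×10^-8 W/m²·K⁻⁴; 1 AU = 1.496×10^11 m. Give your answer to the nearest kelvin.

d = 3.40 × 1.496×10^11 m = 5.086×10^11 m.
Spreading L over a sphere of radius d: S = 1.65×10^27/(4π·5.09×10^11²) = 507.5 W/m².
With α = 0.172, T₁ = 207.5 K.
After:  T₂ = [507.5·0.679/(4σ)]^(1/4) = 197.4 K.
ΔT = T₂ − T₁ = -10.04 K.

-10 K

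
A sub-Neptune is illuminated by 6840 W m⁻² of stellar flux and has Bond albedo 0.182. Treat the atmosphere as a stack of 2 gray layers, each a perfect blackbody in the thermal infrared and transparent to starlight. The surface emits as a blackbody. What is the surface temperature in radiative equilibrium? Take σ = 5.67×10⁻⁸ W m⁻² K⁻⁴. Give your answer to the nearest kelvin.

522 kelvin

Top-of-atmosphere balance: σT_e⁴ = S(1−α)/4 = 1399 W m⁻² → T_e = 396.3 K.
For an N-layer opaque stack, T_s⁴ = (N+1)T_e⁴, hence T_s = (3)^(1/4)×396.3 K = 521.6 K.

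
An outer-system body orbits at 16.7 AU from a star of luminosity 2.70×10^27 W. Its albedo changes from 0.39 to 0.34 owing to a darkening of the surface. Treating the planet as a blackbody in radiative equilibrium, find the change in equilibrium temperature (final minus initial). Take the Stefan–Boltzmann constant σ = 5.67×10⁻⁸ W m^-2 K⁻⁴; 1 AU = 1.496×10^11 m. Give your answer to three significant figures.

1.95 K

d = 16.7 × 1.496×10^11 m = 2.498×10^12 m.
Flux at the orbit: S = L/(4πd²) = 2.70×10^27/(4π·(2.50×10^12)²) = 34.42 W m^-2.
With α = 0.39, T₁ = 98.09 K.
With α = 0.34, T₂ = 100.0 K.
Change: 100.0 − 98.09 = 1.951 K.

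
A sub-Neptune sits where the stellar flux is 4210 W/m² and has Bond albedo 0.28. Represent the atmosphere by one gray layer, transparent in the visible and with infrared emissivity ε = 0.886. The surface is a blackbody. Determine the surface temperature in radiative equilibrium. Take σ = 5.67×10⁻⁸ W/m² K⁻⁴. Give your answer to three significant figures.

394 kelvin

Effective emission temperature (TOA balance): σT_e⁴ = S(1−α)/4 = 757.8 W/m² → T_e = 340.0 K.
For a single slab of emissivity ε, T_s⁴ = 2T_e⁴/(2−ε); thus T_s = 340.0·(1.795)^(1/4) = 393.6 K.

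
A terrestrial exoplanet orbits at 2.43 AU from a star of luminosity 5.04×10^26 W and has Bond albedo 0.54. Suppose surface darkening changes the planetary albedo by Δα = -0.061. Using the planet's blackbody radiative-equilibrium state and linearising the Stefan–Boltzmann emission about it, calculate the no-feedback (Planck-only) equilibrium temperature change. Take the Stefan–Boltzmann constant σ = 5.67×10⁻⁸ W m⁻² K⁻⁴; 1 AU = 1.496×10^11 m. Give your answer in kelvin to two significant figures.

5.2 kelvin

d = 2.43 × 1.496×10^11 m = 3.635×10^11 m.
Flux at the orbit: S = L/(4πd²) = 5.04×10^26/(4π·(3.64×10^11)²) = 303.5 W m⁻².
Reference equilibrium: T_e = [S(1−α)/(4σ)]^(1/4) = 157.5 K.
The change in absorbed flux is Δ[S(1−α)/4] = −SΔα/4 = 4.628 W m⁻².
The Planck feedback parameter is 4σT_e³ = 0.8863 W m⁻²/K.
So ΔT₀ = 4.628/0.8863 = 5.22 K.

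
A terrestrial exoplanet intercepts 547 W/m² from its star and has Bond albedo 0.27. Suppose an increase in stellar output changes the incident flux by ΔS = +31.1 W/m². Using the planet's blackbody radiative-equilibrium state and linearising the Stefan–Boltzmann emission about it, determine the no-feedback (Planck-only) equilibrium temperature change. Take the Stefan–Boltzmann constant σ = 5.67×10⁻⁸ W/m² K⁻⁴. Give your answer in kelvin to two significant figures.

2.9 K

The baseline emission temperature is T_e = 204.8 K.
Only a fraction (1−α) is absorbed and it's spread over 4πR², so ΔF = (1−α)ΔS/4 = 5.676 W/m².
Planck response: λ_P = 4σT_e³ = 4·5.67×10⁻⁸·(204.8)³ = 1.949 W/m²/K.
Hence the no-feedback warming is ΔF/(4σT_e³) = 2.91 K.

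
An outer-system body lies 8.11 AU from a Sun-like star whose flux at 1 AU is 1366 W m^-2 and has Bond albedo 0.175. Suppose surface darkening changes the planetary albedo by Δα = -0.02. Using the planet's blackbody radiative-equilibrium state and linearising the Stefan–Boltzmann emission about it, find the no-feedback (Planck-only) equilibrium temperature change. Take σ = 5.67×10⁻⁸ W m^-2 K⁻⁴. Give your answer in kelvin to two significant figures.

Flux at the orbit: S = 1366/(8.11)² = 20.77 W m^-2.
The baseline emission temperature is T_e = 93.23 K.
ΔF = −(S/4)Δα = −(20.77/4)×(-0.02) = 0.1038 W m^-2.
The Planck feedback parameter is 4σT_e³ = 0.1838 W m^-2/K.
So ΔT₀ = 0.1038/0.1838 = 0.565 K.

0.57 K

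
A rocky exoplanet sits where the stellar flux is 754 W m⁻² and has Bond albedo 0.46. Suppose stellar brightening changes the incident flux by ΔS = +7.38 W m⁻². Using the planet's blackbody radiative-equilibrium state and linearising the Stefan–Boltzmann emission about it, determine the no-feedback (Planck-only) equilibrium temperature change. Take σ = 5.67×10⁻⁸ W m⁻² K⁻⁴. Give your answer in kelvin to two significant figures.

Unperturbed T_e = [754.0·(1−0.46)/(4σ)]^¼ = 205.8 K.
TOA radiative forcing: ΔF = (1−α)ΔS/4 = 0.54·(+7.38)/4 = 0.9963 W m⁻².
The Planck feedback parameter is 4σT_e³ = 1.978 W m⁻²/K.
ΔT₀ = ΔF/λ_P = 0.9963/1.978 = 0.504 K.

0.50 kelvin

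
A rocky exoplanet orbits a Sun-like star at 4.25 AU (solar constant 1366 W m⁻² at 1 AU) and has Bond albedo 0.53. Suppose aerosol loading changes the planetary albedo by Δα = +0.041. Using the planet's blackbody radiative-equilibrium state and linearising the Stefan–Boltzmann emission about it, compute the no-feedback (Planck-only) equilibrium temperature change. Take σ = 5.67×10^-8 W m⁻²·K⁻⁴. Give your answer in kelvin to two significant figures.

Irradiance scales as 1/d², so S = 1366 W m⁻² × (1/4.25)² = 75.63 W m⁻².
The baseline emission temperature is T_e = 111.9 K.
The change in absorbed flux is Δ[S(1−α)/4] = −SΔα/4 = -0.7752 W m⁻².
The Planck feedback parameter is 4σT_e³ = 0.3177 W m⁻²/K.
Hence the no-feedback warming is ΔF/(4σT_e³) = -2.44 K.

-2.4 K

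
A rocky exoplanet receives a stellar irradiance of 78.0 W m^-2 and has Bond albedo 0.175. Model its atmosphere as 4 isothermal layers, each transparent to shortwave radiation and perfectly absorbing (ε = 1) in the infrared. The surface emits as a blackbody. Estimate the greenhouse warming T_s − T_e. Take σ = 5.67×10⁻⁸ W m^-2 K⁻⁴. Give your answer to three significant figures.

Top-of-atmosphere balance: σT_e⁴ = S(1−α)/4 = 16.09 W m^-2 → T_e = 129.8 K.
T_s = (N+1)^(1/4)·T_e = 194.1 K.
Warming: T_s − T_e = 64.29 K.

64.3 kelvin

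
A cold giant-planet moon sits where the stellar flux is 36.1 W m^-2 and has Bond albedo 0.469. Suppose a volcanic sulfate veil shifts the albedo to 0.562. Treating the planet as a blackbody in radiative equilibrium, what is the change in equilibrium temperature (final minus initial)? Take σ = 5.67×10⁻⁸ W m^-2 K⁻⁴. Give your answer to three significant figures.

-4.51 K

Initial: T₁ = [S(1−0.469)/(4σ)]^(1/4) = 95.88 K.
Final:   T₂ = [S(1−0.562)/(4σ)]^(1/4) = 91.38 K.
Change: 91.38 − 95.88 = -4.506 K.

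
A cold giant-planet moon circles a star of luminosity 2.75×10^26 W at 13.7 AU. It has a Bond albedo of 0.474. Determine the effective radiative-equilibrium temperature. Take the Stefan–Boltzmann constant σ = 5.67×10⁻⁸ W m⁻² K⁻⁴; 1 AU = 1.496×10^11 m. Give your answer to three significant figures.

d = 13.7 × 1.496×10^11 m = 2.050×10^12 m.
Flux at the orbit: S = L/(4πd²) = 2.75×10^26/(4π·(2.05×10^12)²) = 5.210 W m⁻².
Absorbed flux (global mean): S(1−α)/4 = 5.210·0.526/4 = 0.6851 W m⁻².
In equilibrium σT⁴ equals this, so T = 58.96 K.

59.0 K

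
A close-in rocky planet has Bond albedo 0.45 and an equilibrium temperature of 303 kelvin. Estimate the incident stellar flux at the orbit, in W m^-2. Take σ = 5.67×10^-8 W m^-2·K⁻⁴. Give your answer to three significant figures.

3480 W m^-2

From S(1−α)/4 = σT⁴: S = 4σT⁴/(1−α).
The emitted flux is σT⁴ = 477.9 W m^-2.
So S = 4×477.9/(1−0.45) = 3476 W m^-2.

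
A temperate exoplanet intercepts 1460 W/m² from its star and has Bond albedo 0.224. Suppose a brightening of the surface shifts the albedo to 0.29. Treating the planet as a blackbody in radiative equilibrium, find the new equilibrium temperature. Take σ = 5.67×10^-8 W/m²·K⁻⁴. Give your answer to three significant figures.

T₂ = [S(1−α₂)/(4σ)]^(1/4) = [1460·0.71/(4σ)]^(1/4) = 260.0 K.

260 kelvin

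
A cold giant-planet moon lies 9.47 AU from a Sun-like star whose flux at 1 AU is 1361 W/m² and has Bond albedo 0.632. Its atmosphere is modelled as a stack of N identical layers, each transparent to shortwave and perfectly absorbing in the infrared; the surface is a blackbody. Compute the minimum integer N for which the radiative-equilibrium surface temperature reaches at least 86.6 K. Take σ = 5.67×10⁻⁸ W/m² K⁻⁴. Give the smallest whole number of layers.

Flux at the orbit: S = 1361/(9.47)² = 15.18 W/m².
The effective emission temperature is T_e = [S(1−α)/(4σ)]^¼ = 70.44 K.
T_s = (N+1)^(1/4)·T_e ≥ 86.6 K requires N+1 ≥ (T_s/T_e)⁴ = (86.6/70.44)⁴ = 2.284.
So N ≥ 1.284; the smallest integer is N = 2.

2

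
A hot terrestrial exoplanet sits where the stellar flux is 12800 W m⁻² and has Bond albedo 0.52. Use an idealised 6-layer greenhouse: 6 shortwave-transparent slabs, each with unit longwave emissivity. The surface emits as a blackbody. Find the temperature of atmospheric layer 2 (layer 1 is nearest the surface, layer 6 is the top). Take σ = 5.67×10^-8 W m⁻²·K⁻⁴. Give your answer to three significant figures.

607 K

The effective emission temperature is T_e = [S(1−α)/(4σ)]^¼ = 405.7 K.
In the N-layer model, layer k (counted from the surface) has T_k = (N+1−k)^(1/4)·T_e.
T_2 = (5)^(1/4)·405.7 = 606.7 K.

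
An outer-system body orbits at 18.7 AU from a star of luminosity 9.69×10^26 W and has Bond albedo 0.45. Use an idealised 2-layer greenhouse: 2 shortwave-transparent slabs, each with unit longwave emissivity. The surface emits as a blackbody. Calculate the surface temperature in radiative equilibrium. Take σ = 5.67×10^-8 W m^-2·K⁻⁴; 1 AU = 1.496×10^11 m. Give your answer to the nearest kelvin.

92 K

d = 18.7 × 1.496×10^11 m = 2.798×10^12 m.
S = L/(4πd²) = 9.853 W m^-2.
Top-of-atmosphere balance: σT_e⁴ = S(1−α)/4 = 1.355 W m^-2 → T_e = 69.92 K.
For an N-layer opaque stack, T_s⁴ = (N+1)T_e⁴, hence T_s = (3)^(1/4)×69.92 K = 92.01 K.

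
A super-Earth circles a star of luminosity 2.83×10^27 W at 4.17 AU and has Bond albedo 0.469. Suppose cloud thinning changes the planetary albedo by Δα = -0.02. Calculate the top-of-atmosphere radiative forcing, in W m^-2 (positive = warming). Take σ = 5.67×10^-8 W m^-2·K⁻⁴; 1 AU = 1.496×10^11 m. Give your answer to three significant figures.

2.89 W m^-2

d = 4.17 × 1.496×10^11 m = 6.238×10^11 m.
S = L/(4πd²) = 578.7 W m^-2.
TOA radiative forcing: ΔF = −S·Δα/4 = −578.7·(-0.02)/4 = 2.893 W m^-2.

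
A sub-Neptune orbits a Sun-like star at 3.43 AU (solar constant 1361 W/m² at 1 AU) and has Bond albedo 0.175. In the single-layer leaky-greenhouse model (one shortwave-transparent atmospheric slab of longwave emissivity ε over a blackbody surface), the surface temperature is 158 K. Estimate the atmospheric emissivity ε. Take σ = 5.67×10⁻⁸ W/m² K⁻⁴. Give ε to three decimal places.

Flux at the orbit: S = 1361/(3.43)² = 115.7 W/m².
TOA balance gives T_e = 143.2 K.
T_s⁴ = T_e⁴·2/(2−ε) → ε = 2 − 2(T_e/T_s)⁴ = 2 − 2·(143.2/158)⁴ = 0.6495.

0.650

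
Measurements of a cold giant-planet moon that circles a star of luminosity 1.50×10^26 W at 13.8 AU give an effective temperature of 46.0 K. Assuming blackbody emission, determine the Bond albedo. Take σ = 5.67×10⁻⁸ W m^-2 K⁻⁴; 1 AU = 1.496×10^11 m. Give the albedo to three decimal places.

0.637

d = 13.8 × 1.496×10^11 m = 2.064×10^12 m.
S = L/(4πd²) = 2.801 W m^-2.
Energy balance: S(1−α)/4 = σT⁴, so 1−α = 4σT⁴/S.
σT⁴ = 0.2539 W m^-2, so 4σT⁴ = 1.015 W m^-2.
1−α = 1.015/2.801 = 0.3626, so α = 0.6374.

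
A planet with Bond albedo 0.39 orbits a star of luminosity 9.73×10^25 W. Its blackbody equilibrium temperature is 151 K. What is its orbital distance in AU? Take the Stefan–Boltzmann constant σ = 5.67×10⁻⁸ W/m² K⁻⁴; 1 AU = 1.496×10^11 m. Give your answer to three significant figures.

The flux needed for this T is 4σT⁴/(1−0.39) = 193.3 W/m².
From L = 4πd²S, d = √(9.73×10^25/(4π·193.3)) = 2.001×10^11 m = 1.338 AU.

1.34 AU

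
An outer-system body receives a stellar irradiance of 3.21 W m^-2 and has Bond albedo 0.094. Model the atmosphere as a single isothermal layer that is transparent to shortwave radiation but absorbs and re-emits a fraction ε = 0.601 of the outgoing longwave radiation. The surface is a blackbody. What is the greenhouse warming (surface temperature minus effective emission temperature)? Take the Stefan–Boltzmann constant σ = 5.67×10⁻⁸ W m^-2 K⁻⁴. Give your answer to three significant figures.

Effective emission temperature (TOA balance): σT_e⁴ = S(1−α)/4 = 0.7271 W m^-2 → T_e = 59.84 K.
The surface balance (absorbed SW + ε·downward IR = σT_s⁴) with T_a⁴ = T_s⁴/2 reduces to T_s = T_e·[2/(2−ε)]^¼ = 65.43 K.
The atmosphere warms the surface by 5.593 K.

5.59 kelvin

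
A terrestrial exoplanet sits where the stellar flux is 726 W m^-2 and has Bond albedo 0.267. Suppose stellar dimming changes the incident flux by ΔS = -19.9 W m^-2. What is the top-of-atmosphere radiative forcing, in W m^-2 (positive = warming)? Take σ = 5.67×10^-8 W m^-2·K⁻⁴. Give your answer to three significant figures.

-3.65 W m^-2

ΔF = Δ[S(1−α)]/4 = (1−0.267)·-19.9/4 = -3.647 W m^-2.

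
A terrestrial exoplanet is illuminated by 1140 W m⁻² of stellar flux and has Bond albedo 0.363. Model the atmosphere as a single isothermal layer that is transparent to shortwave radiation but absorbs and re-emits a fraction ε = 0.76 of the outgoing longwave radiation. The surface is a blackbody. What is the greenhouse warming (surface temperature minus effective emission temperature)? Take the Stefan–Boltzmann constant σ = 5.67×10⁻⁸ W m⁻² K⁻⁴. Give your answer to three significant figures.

30.2 kelvin

The planet radiates to space at T_e = [S(1−α)/(4σ)]^(1/4) = 237.9 K.
For a single slab of emissivity ε, T_s⁴ = 2T_e⁴/(2−ε); thus T_s = 237.9·(1.613)^(1/4) = 268.1 K.
T_s − T_e = 268.1 − 237.9 = 30.20 K.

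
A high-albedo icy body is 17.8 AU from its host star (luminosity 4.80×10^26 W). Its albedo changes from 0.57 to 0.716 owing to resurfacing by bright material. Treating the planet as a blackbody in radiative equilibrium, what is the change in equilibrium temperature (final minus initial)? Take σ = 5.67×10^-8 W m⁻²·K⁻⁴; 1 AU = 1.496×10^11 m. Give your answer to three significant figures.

-5.57 kelvin

Orbital distance: d = 17.8 AU = 2.663×10^12 m.
S = L/(4πd²) = 5.387 W m⁻².
Initial: T₁ = [S(1−0.57)/(4σ)]^(1/4) = 56.53 K.
With α = 0.716, T₂ = 50.96 K.
ΔT = T₂ − T₁ = -5.569 K.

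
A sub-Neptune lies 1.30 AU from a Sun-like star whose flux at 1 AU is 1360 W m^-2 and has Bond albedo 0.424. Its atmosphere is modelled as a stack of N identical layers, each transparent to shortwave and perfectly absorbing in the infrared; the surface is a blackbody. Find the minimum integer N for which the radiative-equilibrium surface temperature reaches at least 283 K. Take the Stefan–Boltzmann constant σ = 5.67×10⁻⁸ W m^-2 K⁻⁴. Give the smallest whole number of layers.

3

Irradiance scales as 1/d², so S = 1360 W m^-2 × (1/1.30)² = 804.7 W m^-2.
Top-of-atmosphere balance: σT_e⁴ = S(1−α)/4 = 115.9 W m^-2 → T_e = 212.6 K.
Need (N+1)T_e⁴ ≥ T_s⁴, i.e. N+1 ≥ (283/212.6)⁴ = 3.138.
Rounding up, N = 3.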